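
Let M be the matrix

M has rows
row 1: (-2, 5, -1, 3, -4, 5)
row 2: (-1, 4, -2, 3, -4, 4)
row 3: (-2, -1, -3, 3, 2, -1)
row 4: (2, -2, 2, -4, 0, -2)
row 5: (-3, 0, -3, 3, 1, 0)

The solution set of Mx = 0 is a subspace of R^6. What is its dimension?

2

Row reduce to echelon form.
R2 ← R2 − (1/2)·R1: [0, 3/2, -3/2, 3/2, -2, 3/2]
R3 ← R3 − R1: [0, -6, -2, 0, 6, -6]
R4 ← R4 + R1: [0, 3, 1, -1, -4, 3]
R5 ← R5 − (3/2)·R1: [0, -15/2, -3/2, -3/2, 7, -15/2]
R3 ← R3 + (4)·R2: [0, 0, -8, 6, -2, 0]
R4 ← R4 − (2)·R2: [0, 0, 4, -4, 0, 0]
R5 ← R5 + (5)·R2: [0, 0, -9, 6, -3, 0]
R4 ← R4 + (1/2)·R3: [0, 0, 0, -1, -1, 0]
R5 ← R5 − (9/8)·R3: [0, 0, 0, -3/4, -3/4, 0]
R5 ← R5 − (3/4)·R4: [0, 0, 0, 0, 0, 0]
4 nonzero rows, so rank(M) = 4.
M has 6 columns; by rank–nullity, nullity = 6 − 4 = 2.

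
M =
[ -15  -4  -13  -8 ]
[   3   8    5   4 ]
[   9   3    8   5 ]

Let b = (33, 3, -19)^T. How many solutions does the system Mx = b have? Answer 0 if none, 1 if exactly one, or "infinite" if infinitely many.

Row reduce the augmented matrix [M | b].
R2 ← R2 + (1/5)·R1: [0, 36/5, 12/5, 12/5, 48/5]
R3 ← R3 + (3/5)·R1: [0, 3/5, 1/5, 1/5, 4/5]
R3 ← R3 − (1/12)·R2: [0, 0, 0, 0, 0]
The echelon form has 2 nonzero rows, and every pivot lies in the first 4 columns, so rank(M) = rank([M|b]) = 2.
The system is consistent.
rank = 2 < 4 unknowns, so there are infinitely many solutions.

infinite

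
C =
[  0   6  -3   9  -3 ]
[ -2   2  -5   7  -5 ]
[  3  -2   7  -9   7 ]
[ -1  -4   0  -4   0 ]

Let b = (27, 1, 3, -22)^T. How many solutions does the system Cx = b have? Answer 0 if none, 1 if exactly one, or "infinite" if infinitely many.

infinite

Row reduce the augmented matrix [C | b].
Swap R1 ↔ R2
R3 ← R3 + (3/2)·R1: [0, 1, -1/2, 3/2, -1/2, 9/2]
R4 ← R4 − (1/2)·R1: [0, -5, 5/2, -15/2, 5/2, -45/2]
R3 ← R3 − (1/6)·R2: [0, 0, 0, 0, 0, 0]
R4 ← R4 + (5/6)·R2: [0, 0, 0, 0, 0, 0]
The echelon form has 2 nonzero rows, and every pivot lies in the first 5 columns, so rank(C) = rank([C|b]) = 2.
The system is consistent.
rank = 2 < 5 unknowns, so there are infinitely many solutions.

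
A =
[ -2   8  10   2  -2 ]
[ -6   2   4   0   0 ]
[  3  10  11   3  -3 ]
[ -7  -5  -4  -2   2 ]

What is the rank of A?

2

Row reduce to echelon form.
R2 ← R2 − (3)·R1: [0, -22, -26, -6, 6]
R3 ← R3 + (3/2)·R1: [0, 22, 26, 6, -6]
R4 ← R4 − (7/2)·R1: [0, -33, -39, -9, 9]
R3 ← R3 + R2: [0, 0, 0, 0, 0]
R4 ← R4 − (3/2)·R2: [0, 0, 0, 0, 0]
Echelon form has 2 nonzero rows, so rank(A) = 2.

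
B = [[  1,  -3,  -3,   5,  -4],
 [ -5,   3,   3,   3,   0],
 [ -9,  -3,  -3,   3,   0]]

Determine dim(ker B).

2

Row reduce to echelon form.
R2 ← R2 + (5)·R1: [0, -12, -12, 28, -20]
R3 ← R3 + (9)·R1: [0, -30, -30, 48, -36]
R3 ← R3 − (5/2)·R2: [0, 0, 0, -22, 14]
3 nonzero rows, so rank(B) = 3.
B has 5 columns; by rank–nullity, nullity = 5 − 3 = 2.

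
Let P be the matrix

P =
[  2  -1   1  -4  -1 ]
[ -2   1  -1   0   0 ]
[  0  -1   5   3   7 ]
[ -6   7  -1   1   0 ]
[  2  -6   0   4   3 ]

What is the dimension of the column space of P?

4

Row reduce to echelon form.
R2 ← R2 + R1: [0, 0, 0, -4, -1]
R4 ← R4 + (3)·R1: [0, 4, 2, -11, -3]
R5 ← R5 − R1: [0, -5, -1, 8, 4]
Swap R2 ↔ R3
R4 ← R4 + (4)·R2: [0, 0, 22, 1, 25]
R5 ← R5 − (5)·R2: [0, 0, -26, -7, -31]
Swap R3 ↔ R4
R5 ← R5 + (13/11)·R3: [0, 0, 0, -64/11, -16/11]
R5 ← R5 − (16/11)·R4: [0, 0, 0, 0, 0]
Echelon form has 4 nonzero rows, so rank(P) = 4.
The column space has dimension equal to the rank: 4.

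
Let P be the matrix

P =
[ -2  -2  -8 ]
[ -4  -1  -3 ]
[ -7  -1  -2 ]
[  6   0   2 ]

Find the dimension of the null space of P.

0

Row reduce to echelon form.
R2 ← R2 − (2)·R1: [0, 3, 13]
R3 ← R3 − (7/2)·R1: [0, 6, 26]
R4 ← R4 + (3)·R1: [0, -6, -22]
R3 ← R3 − (2)·R2: [0, 0, 0]
R4 ← R4 + (2)·R2: [0, 0, 4]
Swap R3 ↔ R4
3 nonzero rows, so rank(P) = 3.
P has 3 columns; by rank–nullity, nullity = 3 − 3 = 0.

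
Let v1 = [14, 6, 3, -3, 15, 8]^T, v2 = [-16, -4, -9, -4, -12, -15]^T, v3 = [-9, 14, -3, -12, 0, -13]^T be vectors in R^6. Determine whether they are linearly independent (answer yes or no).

yes

Form the matrix with these vectors as rows and row reduce.
R2 ← R2 + (8/7)·R1: [0, 20/7, -39/7, -52/7, 36/7, -41/7]
R3 ← R3 + (9/14)·R1: [0, 125/7, -15/14, -195/14, 135/14, -55/7]
R3 ← R3 − (25/4)·R2: [0, 0, 135/4, 65/2, -45/2, 115/4]
3 nonzero rows, so the 3 vectors span a space of dimension 3.
Since 3 = 3, the vectors are linearly independent.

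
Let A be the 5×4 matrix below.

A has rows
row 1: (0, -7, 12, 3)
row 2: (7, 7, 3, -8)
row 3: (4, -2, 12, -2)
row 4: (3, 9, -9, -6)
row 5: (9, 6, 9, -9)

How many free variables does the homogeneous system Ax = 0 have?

2

Row reduce to echelon form.
Swap R1 ↔ R2
R3 ← R3 − (4/7)·R1: [0, -6, 72/7, 18/7]
R4 ← R4 − (3/7)·R1: [0, 6, -72/7, -18/7]
R5 ← R5 − (9/7)·R1: [0, -3, 36/7, 9/7]
R3 ← R3 − (6/7)·R2: [0, 0, 0, 0]
R4 ← R4 + (6/7)·R2: [0, 0, 0, 0]
R5 ← R5 − (3/7)·R2: [0, 0, 0, 0]
2 nonzero rows, so rank(A) = 2.
A has 4 columns; by rank–nullity, nullity = 4 − 2 = 2.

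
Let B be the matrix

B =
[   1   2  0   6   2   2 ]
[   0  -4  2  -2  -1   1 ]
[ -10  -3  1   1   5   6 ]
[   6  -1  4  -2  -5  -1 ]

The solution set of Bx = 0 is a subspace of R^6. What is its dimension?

2

Row reduce to echelon form.
R3 ← R3 + (10)·R1: [0, 17, 1, 61, 25, 26]
R4 ← R4 − (6)·R1: [0, -13, 4, -38, -17, -13]
R3 ← R3 + (17/4)·R2: [0, 0, 19/2, 105/2, 83/4, 121/4]
R4 ← R4 − (13/4)·R2: [0, 0, -5/2, -63/2, -55/4, -65/4]
R4 ← R4 + (5/19)·R3: [0, 0, 0, -336/19, -315/38, -315/38]
4 nonzero rows, so rank(B) = 4.
B has 6 columns; by rank–nullity, nullity = 6 − 4 = 2.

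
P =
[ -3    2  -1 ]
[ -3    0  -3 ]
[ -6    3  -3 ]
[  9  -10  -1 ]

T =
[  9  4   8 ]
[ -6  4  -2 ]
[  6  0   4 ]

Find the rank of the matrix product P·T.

First compute PT:
[[-45,  -4, -32],
 [-45, -12, -36],
 [-90, -12, -66],
 [135,  -4,  88]]
Now row reduce the product.
R2 ← R2 − R1: [0, -8, -4]
R3 ← R3 − (2)·R1: [0, -4, -2]
R4 ← R4 + (3)·R1: [0, -16, -8]
R3 ← R3 − (1/2)·R2: [0, 0, 0]
R4 ← R4 − (2)·R2: [0, 0, 0]
2 nonzero rows, so rank(PT) = 2.

2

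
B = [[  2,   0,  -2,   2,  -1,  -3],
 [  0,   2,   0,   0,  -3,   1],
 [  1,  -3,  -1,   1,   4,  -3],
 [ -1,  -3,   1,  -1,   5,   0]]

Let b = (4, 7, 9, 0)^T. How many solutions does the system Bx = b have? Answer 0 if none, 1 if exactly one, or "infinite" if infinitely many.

0

Row reduce the augmented matrix [B | b].
R3 ← R3 − (1/2)·R1: [0, -3, 0, 0, 9/2, -3/2, 7]
R4 ← R4 + (1/2)·R1: [0, -3, 0, 0, 9/2, -3/2, 2]
R3 ← R3 + (3/2)·R2: [0, 0, 0, 0, 0, 0, 35/2]
R4 ← R4 + (3/2)·R2: [0, 0, 0, 0, 0, 0, 25/2]
R4 ← R4 − (5/7)·R3: [0, 0, 0, 0, 0, 0, 0]
The echelon form has 3 nonzero rows; the last pivot sits in the augmented column, so rank(B) = 2 but rank([B|b]) = 3.
Since the ranks differ, the system is inconsistent.
It has no solutions.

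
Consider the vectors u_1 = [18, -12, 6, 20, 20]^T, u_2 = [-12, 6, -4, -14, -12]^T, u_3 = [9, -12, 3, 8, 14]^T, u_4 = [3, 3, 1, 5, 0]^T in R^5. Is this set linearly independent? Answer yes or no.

no

Form the matrix with these vectors as rows and row reduce.
R2 ← R2 + (2/3)·R1: [0, -2, 0, -2/3, 4/3]
R3 ← R3 − (1/2)·R1: [0, -6, 0, -2, 4]
R4 ← R4 − (1/6)·R1: [0, 5, 0, 5/3, -10/3]
R3 ← R3 − (3)·R2: [0, 0, 0, 0, 0]
R4 ← R4 + (5/2)·R2: [0, 0, 0, 0, 0]
2 nonzero rows, so the 4 vectors span a space of dimension 2.
Since 2 < 4, the vectors are linearly dependent.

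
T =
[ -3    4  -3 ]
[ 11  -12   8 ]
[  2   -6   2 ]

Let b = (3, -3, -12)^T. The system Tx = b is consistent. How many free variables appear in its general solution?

Row reduce the augmented matrix [T | b].
R2 ← R2 + (11/3)·R1: [0, 8/3, -3, 8]
R3 ← R3 + (2/3)·R1: [0, -10/3, 0, -10]
R3 ← R3 + (5/4)·R2: [0, 0, -15/4, 0]
The echelon form has 3 nonzero rows, and every pivot lies in the first 3 columns, so rank(T) = rank([T|b]) = 3.
The system is consistent.
Free variables = (unknowns) − (rank) = 3 − 3 = 0.

0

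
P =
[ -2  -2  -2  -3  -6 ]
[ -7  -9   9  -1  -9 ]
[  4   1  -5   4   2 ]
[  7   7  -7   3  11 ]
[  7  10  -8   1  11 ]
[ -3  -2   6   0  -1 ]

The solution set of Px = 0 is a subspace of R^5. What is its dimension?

0

Row reduce to echelon form.
R2 ← R2 − (7/2)·R1: [0, -2, 16, 19/2, 12]
R3 ← R3 + (2)·R1: [0, -3, -9, -2, -10]
R4 ← R4 + (7/2)·R1: [0, 0, -14, -15/2, -10]
R5 ← R5 + (7/2)·R1: [0, 3, -15, -19/2, -10]
R6 ← R6 − (3/2)·R1: [0, 1, 9, 9/2, 8]
R3 ← R3 − (3/2)·R2: [0, 0, -33, -65/4, -28]
R5 ← R5 + (3/2)·R2: [0, 0, 9, 19/4, 8]
R6 ← R6 + (1/2)·R2: [0, 0, 17, 37/4, 14]
R4 ← R4 − (14/33)·R3: [0, 0, 0, -20/33, 62/33]
R5 ← R5 + (3/11)·R3: [0, 0, 0, 7/22, 4/11]
R6 ← R6 + (17/33)·R3: [0, 0, 0, 29/33, -14/33]
R5 ← R5 + (21/40)·R4: [0, 0, 0, 0, 27/20]
R6 ← R6 + (29/20)·R4: [0, 0, 0, 0, 23/10]
R6 ← R6 − (46/27)·R5: [0, 0, 0, 0, 0]
5 nonzero rows, so rank(P) = 5.
P has 5 columns; by rank–nullity, nullity = 5 − 5 = 0.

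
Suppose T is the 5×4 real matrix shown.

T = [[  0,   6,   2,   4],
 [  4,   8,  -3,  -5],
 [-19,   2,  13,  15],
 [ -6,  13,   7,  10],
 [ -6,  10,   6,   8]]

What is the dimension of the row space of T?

3

Row reduce to echelon form.
Swap R1 ↔ R2
R3 ← R3 + (19/4)·R1: [0, 40, -5/4, -35/4]
R4 ← R4 + (3/2)·R1: [0, 25, 5/2, 5/2]
R5 ← R5 + (3/2)·R1: [0, 22, 3/2, 1/2]
R3 ← R3 − (20/3)·R2: [0, 0, -175/12, -425/12]
R4 ← R4 − (25/6)·R2: [0, 0, -35/6, -85/6]
R5 ← R5 − (11/3)·R2: [0, 0, -35/6, -85/6]
R4 ← R4 − (2/5)·R3: [0, 0, 0, 0]
R5 ← R5 − (2/5)·R3: [0, 0, 0, 0]
Echelon form has 3 nonzero rows, so rank(T) = 3.
The row space has dimension equal to the rank: 3.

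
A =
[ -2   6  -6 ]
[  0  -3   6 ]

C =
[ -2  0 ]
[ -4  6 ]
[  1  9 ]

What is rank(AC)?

2

First compute AC:
[[-26, -18],
 [ 18,  36]]
Now row reduce the product.
R2 ← R2 + (9/13)·R1: [0, 306/13]
2 nonzero rows, so rank(AC) = 2.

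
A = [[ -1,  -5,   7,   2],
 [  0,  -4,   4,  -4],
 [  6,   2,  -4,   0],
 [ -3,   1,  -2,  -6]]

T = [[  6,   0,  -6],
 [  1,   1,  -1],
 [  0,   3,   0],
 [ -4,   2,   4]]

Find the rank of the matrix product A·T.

2

First compute AT:
[[-19,  20,  19],
 [ 12,   0, -12],
 [ 38, -10, -38],
 [  7, -17,  -7]]
Now row reduce the product.
R2 ← R2 + (12/19)·R1: [0, 240/19, 0]
R3 ← R3 + (2)·R1: [0, 30, 0]
R4 ← R4 + (7/19)·R1: [0, -183/19, 0]
R3 ← R3 − (19/8)·R2: [0, 0, 0]
R4 ← R4 + (61/80)·R2: [0, 0, 0]
2 nonzero rows, so rank(AT) = 2.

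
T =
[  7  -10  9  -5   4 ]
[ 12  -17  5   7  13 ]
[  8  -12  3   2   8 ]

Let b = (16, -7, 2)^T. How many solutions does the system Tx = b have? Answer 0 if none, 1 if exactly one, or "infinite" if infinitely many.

Row reduce the augmented matrix [T | b].
R2 ← R2 − (12/7)·R1: [0, 1/7, -73/7, 109/7, 43/7, -241/7]
R3 ← R3 − (8/7)·R1: [0, -4/7, -51/7, 54/7, 24/7, -114/7]
R3 ← R3 + (4)·R2: [0, 0, -49, 70, 28, -154]
The echelon form has 3 nonzero rows, and every pivot lies in the first 5 columns, so rank(T) = rank([T|b]) = 3.
The system is consistent.
rank = 3 < 5 unknowns, so there are infinitely many solutions.

infinite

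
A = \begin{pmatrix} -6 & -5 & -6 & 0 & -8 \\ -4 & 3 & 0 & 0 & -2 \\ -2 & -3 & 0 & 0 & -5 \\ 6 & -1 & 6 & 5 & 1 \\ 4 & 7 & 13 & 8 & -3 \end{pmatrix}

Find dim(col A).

Row reduce to echelon form.
R2 ← R2 − (2/3)·R1: [0, 19/3, 4, 0, 10/3]
R3 ← R3 − (1/3)·R1: [0, -4/3, 2, 0, -7/3]
R4 ← R4 + R1: [0, -6, 0, 5, -7]
R5 ← R5 + (2/3)·R1: [0, 11/3, 9, 8, -25/3]
R3 ← R3 + (4/19)·R2: [0, 0, 54/19, 0, -31/19]
R4 ← R4 + (18/19)·R2: [0, 0, 72/19, 5, -73/19]
R5 ← R5 − (11/19)·R2: [0, 0, 127/19, 8, -195/19]
R4 ← R4 − (4/3)·R3: [0, 0, 0, 5, -5/3]
R5 ← R5 − (127/54)·R3: [0, 0, 0, 8, -347/54]
R5 ← R5 − (8/5)·R4: [0, 0, 0, 0, -203/54]
Echelon form has 5 nonzero rows, so rank(A) = 5.
The column space has dimension equal to the rank: 5.

5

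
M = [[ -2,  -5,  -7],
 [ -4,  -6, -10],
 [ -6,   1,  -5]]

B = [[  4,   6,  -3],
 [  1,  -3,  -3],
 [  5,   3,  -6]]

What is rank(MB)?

First compute MB:
[[-48, -18,  63],
 [-72, -36,  90],
 [-48, -54,  45]]
Now row reduce the product.
R2 ← R2 − (3/2)·R1: [0, -9, -9/2]
R3 ← R3 − R1: [0, -36, -18]
R3 ← R3 − (4)·R2: [0, 0, 0]
2 nonzero rows, so rank(MB) = 2.

2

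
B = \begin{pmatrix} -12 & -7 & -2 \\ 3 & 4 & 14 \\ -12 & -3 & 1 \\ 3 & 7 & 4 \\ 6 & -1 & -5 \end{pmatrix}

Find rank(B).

Row reduce to echelon form.
R2 ← R2 + (1/4)·R1: [0, 9/4, 27/2]
R3 ← R3 − R1: [0, 4, 3]
R4 ← R4 + (1/4)·R1: [0, 21/4, 7/2]
R5 ← R5 + (1/2)·R1: [0, -9/2, -6]
R3 ← R3 − (16/9)·R2: [0, 0, -21]
R4 ← R4 − (7/3)·R2: [0, 0, -28]
R5 ← R5 + (2)·R2: [0, 0, 21]
R4 ← R4 − (4/3)·R3: [0, 0, 0]
R5 ← R5 + R3: [0, 0, 0]
Echelon form has 3 nonzero rows, so rank(B) = 3.

3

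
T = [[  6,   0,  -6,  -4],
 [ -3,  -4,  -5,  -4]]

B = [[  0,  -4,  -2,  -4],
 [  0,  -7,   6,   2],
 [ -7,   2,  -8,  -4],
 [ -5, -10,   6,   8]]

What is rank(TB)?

2

First compute TB:
[[ 62,   4,  12, -32],
 [ 55,  70,  -2,  -8]]
Now row reduce the product.
R2 ← R2 − (55/62)·R1: [0, 2060/31, -392/31, 632/31]
2 nonzero rows, so rank(TB) = 2.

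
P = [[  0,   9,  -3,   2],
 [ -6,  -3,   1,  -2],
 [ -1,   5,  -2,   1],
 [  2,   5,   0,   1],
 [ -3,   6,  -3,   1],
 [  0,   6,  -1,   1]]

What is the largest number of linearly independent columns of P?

3

Row reduce to echelon form.
Swap R1 ↔ R2
R3 ← R3 − (1/6)·R1: [0, 11/2, -13/6, 4/3]
R4 ← R4 + (1/3)·R1: [0, 4, 1/3, 1/3]
R5 ← R5 − (1/2)·R1: [0, 15/2, -7/2, 2]
R3 ← R3 − (11/18)·R2: [0, 0, -1/3, 1/9]
R4 ← R4 − (4/9)·R2: [0, 0, 5/3, -5/9]
R5 ← R5 − (5/6)·R2: [0, 0, -1, 1/3]
R6 ← R6 − (2/3)·R2: [0, 0, 1, -1/3]
R4 ← R4 + (5)·R3: [0, 0, 0, 0]
R5 ← R5 − (3)·R3: [0, 0, 0, 0]
R6 ← R6 + (3)·R3: [0, 0, 0, 0]
Echelon form has 3 nonzero rows, so rank(P) = 3.
The rank gives the maximum number of linearly independent columns: 3.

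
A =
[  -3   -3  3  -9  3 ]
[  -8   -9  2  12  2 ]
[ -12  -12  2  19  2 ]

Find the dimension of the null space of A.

2

Row reduce to echelon form.
R2 ← R2 − (8/3)·R1: [0, -1, -6, 36, -6]
R3 ← R3 − (4)·R1: [0, 0, -10, 55, -10]
3 nonzero rows, so rank(A) = 3.
A has 5 columns; by rank–nullity, nullity = 5 − 3 = 2.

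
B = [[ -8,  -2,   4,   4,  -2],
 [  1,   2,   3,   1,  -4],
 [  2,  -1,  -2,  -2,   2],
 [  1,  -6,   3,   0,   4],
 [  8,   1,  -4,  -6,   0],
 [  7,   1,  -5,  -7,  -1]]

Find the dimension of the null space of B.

1

Row reduce to echelon form.
R2 ← R2 + (1/8)·R1: [0, 7/4, 7/2, 3/2, -17/4]
R3 ← R3 + (1/4)·R1: [0, -3/2, -1, -1, 3/2]
R4 ← R4 + (1/8)·R1: [0, -25/4, 7/2, 1/2, 15/4]
R5 ← R5 + R1: [0, -1, 0, -2, -2]
R6 ← R6 + (7/8)·R1: [0, -3/4, -3/2, -7/2, -11/4]
R3 ← R3 + (6/7)·R2: [0, 0, 2, 2/7, -15/7]
R4 ← R4 + (25/7)·R2: [0, 0, 16, 41/7, -80/7]
R5 ← R5 + (4/7)·R2: [0, 0, 2, -8/7, -31/7]
R6 ← R6 + (3/7)·R2: [0, 0, 0, -20/7, -32/7]
R4 ← R4 − (8)·R3: [0, 0, 0, 25/7, 40/7]
R5 ← R5 − R3: [0, 0, 0, -10/7, -16/7]
R5 ← R5 + (2/5)·R4: [0, 0, 0, 0, 0]
R6 ← R6 + (4/5)·R4: [0, 0, 0, 0, 0]
4 nonzero rows, so rank(B) = 4.
B has 5 columns; by rank–nullity, nullity = 5 − 4 = 1.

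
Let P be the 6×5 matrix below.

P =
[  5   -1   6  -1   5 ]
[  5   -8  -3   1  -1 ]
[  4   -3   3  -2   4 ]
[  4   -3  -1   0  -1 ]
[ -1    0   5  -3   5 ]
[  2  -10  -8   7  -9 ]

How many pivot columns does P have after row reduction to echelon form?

5

Row reduce to echelon form.
R2 ← R2 − R1: [0, -7, -9, 2, -6]
R3 ← R3 − (4/5)·R1: [0, -11/5, -9/5, -6/5, 0]
R4 ← R4 − (4/5)·R1: [0, -11/5, -29/5, 4/5, -5]
R5 ← R5 + (1/5)·R1: [0, -1/5, 31/5, -16/5, 6]
R6 ← R6 − (2/5)·R1: [0, -48/5, -52/5, 37/5, -11]
R3 ← R3 − (11/35)·R2: [0, 0, 36/35, -64/35, 66/35]
R4 ← R4 − (11/35)·R2: [0, 0, -104/35, 6/35, -109/35]
R5 ← R5 − (1/35)·R2: [0, 0, 226/35, -114/35, 216/35]
R6 ← R6 − (48/35)·R2: [0, 0, 68/35, 163/35, -97/35]
R4 ← R4 + (26/9)·R3: [0, 0, 0, -46/9, 7/3]
R5 ← R5 − (113/18)·R3: [0, 0, 0, 74/9, -17/3]
R6 ← R6 − (17/9)·R3: [0, 0, 0, 73/9, -19/3]
R5 ← R5 + (37/23)·R4: [0, 0, 0, 0, -44/23]
R6 ← R6 + (73/46)·R4: [0, 0, 0, 0, -121/46]
R6 ← R6 − (11/8)·R5: [0, 0, 0, 0, 0]
Echelon form has 5 nonzero rows, so rank(P) = 5.
Each nonzero row contributes one pivot column: 5 pivot columns.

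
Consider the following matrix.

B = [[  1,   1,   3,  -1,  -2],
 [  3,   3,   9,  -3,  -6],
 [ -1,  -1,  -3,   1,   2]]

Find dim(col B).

1

Row reduce to echelon form.
R2 ← R2 − (3)·R1: [0, 0, 0, 0, 0]
R3 ← R3 + R1: [0, 0, 0, 0, 0]
Echelon form has 1 nonzero row, so rank(B) = 1.
The column space has dimension equal to the rank: 1.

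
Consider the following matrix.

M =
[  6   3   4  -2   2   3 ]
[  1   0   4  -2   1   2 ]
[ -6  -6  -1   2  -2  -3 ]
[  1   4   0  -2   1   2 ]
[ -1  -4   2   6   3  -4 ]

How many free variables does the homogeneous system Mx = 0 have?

Row reduce to echelon form.
R2 ← R2 − (1/6)·R1: [0, -1/2, 10/3, -5/3, 2/3, 3/2]
R3 ← R3 + R1: [0, -3, 3, 0, 0, 0]
R4 ← R4 − (1/6)·R1: [0, 7/2, -2/3, -5/3, 2/3, 3/2]
R5 ← R5 + (1/6)·R1: [0, -7/2, 8/3, 17/3, 10/3, -7/2]
R3 ← R3 − (6)·R2: [0, 0, -17, 10, -4, -9]
R4 ← R4 + (7)·R2: [0, 0, 68/3, -40/3, 16/3, 12]
R5 ← R5 − (7)·R2: [0, 0, -62/3, 52/3, -4/3, -14]
R4 ← R4 + (4/3)·R3: [0, 0, 0, 0, 0, 0]
R5 ← R5 − (62/51)·R3: [0, 0, 0, 88/17, 60/17, -52/17]
Swap R4 ↔ R5
4 nonzero rows, so rank(M) = 4.
M has 6 columns; by rank–nullity, nullity = 6 − 4 = 2.

2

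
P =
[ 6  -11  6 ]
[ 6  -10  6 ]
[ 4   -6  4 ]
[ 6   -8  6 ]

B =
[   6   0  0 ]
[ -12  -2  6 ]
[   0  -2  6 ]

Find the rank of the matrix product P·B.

2

First compute PB:
[[168,  10, -30],
 [156,   8, -24],
 [ 96,   4, -12],
 [132,   4, -12]]
Now row reduce the product.
R2 ← R2 − (13/14)·R1: [0, -9/7, 27/7]
R3 ← R3 − (4/7)·R1: [0, -12/7, 36/7]
R4 ← R4 − (11/14)·R1: [0, -27/7, 81/7]
R3 ← R3 − (4/3)·R2: [0, 0, 0]
R4 ← R4 − (3)·R2: [0, 0, 0]
2 nonzero rows, so rank(PB) = 2.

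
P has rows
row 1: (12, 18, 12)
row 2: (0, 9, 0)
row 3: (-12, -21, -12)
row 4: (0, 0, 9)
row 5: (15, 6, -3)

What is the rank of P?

3

Row reduce to echelon form.
R3 ← R3 + R1: [0, -3, 0]
R5 ← R5 − (5/4)·R1: [0, -33/2, -18]
R3 ← R3 + (1/3)·R2: [0, 0, 0]
R5 ← R5 + (11/6)·R2: [0, 0, -18]
Swap R3 ↔ R4
R5 ← R5 + (2)·R3: [0, 0, 0]
Echelon form has 3 nonzero rows, so rank(P) = 3.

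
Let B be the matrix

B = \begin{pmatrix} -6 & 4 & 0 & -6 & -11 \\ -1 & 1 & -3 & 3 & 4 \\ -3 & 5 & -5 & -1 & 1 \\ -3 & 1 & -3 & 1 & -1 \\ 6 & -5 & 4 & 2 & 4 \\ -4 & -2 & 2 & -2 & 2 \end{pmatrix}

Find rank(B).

Row reduce to echelon form.
R2 ← R2 − (1/6)·R1: [0, 1/3, -3, 4, 35/6]
R3 ← R3 − (1/2)·R1: [0, 3, -5, 2, 13/2]
R4 ← R4 − (1/2)·R1: [0, -1, -3, 4, 9/2]
R5 ← R5 + R1: [0, -1, 4, -4, -7]
R6 ← R6 − (2/3)·R1: [0, -14/3, 2, 2, 28/3]
R3 ← R3 − (9)·R2: [0, 0, 22, -34, -46]
R4 ← R4 + (3)·R2: [0, 0, -12, 16, 22]
R5 ← R5 + (3)·R2: [0, 0, -5, 8, 21/2]
R6 ← R6 + (14)·R2: [0, 0, -40, 58, 91]
R4 ← R4 + (6/11)·R3: [0, 0, 0, -28/11, -34/11]
R5 ← R5 + (5/22)·R3: [0, 0, 0, 3/11, 1/22]
R6 ← R6 + (20/11)·R3: [0, 0, 0, -42/11, 81/11]
R5 ← R5 + (3/28)·R4: [0, 0, 0, 0, -2/7]
R6 ← R6 − (3/2)·R4: [0, 0, 0, 0, 12]
R6 ← R6 + (42)·R5: [0, 0, 0, 0, 0]
Echelon form has 5 nonzero rows, so rank(B) = 5.

5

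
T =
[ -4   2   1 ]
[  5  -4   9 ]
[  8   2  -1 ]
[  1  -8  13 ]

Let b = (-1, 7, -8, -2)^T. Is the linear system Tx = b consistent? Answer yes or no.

no

Row reduce the augmented matrix [T | b].
R2 ← R2 + (5/4)·R1: [0, -3/2, 41/4, 23/4]
R3 ← R3 + (2)·R1: [0, 6, 1, -10]
R4 ← R4 + (1/4)·R1: [0, -15/2, 53/4, -9/4]
R3 ← R3 + (4)·R2: [0, 0, 42, 13]
R4 ← R4 − (5)·R2: [0, 0, -38, -31]
R4 ← R4 + (19/21)·R3: [0, 0, 0, -404/21]
The echelon form has 4 nonzero rows; the last pivot sits in the augmented column, so rank(T) = 3 but rank([T|b]) = 4.
Since the ranks differ, the system is inconsistent.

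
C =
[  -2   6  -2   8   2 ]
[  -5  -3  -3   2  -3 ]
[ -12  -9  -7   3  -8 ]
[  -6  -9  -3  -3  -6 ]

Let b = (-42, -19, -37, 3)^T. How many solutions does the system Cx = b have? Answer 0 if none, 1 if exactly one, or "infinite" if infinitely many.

Row reduce the augmented matrix [C | b].
R2 ← R2 − (5/2)·R1: [0, -18, 2, -18, -8, 86]
R3 ← R3 − (6)·R1: [0, -45, 5, -45, -20, 215]
R4 ← R4 − (3)·R1: [0, -27, 3, -27, -12, 129]
R3 ← R3 − (5/2)·R2: [0, 0, 0, 0, 0, 0]
R4 ← R4 − (3/2)·R2: [0, 0, 0, 0, 0, 0]
The echelon form has 2 nonzero rows, and every pivot lies in the first 5 columns, so rank(C) = rank([C|b]) = 2.
The system is consistent.
rank = 2 < 5 unknowns, so there are infinitely many solutions.

infinite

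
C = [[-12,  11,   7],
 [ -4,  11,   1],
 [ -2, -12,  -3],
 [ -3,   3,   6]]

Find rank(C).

3

Row reduce to echelon form.
R2 ← R2 − (1/3)·R1: [0, 22/3, -4/3]
R3 ← R3 − (1/6)·R1: [0, -83/6, -25/6]
R4 ← R4 − (1/4)·R1: [0, 1/4, 17/4]
R3 ← R3 + (83/44)·R2: [0, 0, -147/22]
R4 ← R4 − (3/88)·R2: [0, 0, 189/44]
R4 ← R4 + (9/14)·R3: [0, 0, 0]
Echelon form has 3 nonzero rows, so rank(C) = 3.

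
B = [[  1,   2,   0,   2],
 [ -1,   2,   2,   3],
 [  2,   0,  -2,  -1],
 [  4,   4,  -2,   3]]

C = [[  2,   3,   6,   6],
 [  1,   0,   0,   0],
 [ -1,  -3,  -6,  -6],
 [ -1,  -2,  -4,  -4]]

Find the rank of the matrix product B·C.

2

First compute BC:
[[  2,  -1,  -2,  -2],
 [ -5, -15, -30, -30],
 [  7,  14,  28,  28],
 [ 11,  12,  24,  24]]
Now row reduce the product.
R2 ← R2 + (5/2)·R1: [0, -35/2, -35, -35]
R3 ← R3 − (7/2)·R1: [0, 35/2, 35, 35]
R4 ← R4 − (11/2)·R1: [0, 35/2, 35, 35]
R3 ← R3 + R2: [0, 0, 0, 0]
R4 ← R4 + R2: [0, 0, 0, 0]
2 nonzero rows, so rank(BC) = 2.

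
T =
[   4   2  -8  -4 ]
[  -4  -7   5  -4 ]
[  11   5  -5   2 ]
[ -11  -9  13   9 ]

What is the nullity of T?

Row reduce to echelon form.
R2 ← R2 + R1: [0, -5, -3, -8]
R3 ← R3 − (11/4)·R1: [0, -1/2, 17, 13]
R4 ← R4 + (11/4)·R1: [0, -7/2, -9, -2]
R3 ← R3 − (1/10)·R2: [0, 0, 173/10, 69/5]
R4 ← R4 − (7/10)·R2: [0, 0, -69/10, 18/5]
R4 ← R4 + (69/173)·R3: [0, 0, 0, 1575/173]
4 nonzero rows, so rank(T) = 4.
T has 4 columns; by rank–nullity, nullity = 4 − 4 = 0.

0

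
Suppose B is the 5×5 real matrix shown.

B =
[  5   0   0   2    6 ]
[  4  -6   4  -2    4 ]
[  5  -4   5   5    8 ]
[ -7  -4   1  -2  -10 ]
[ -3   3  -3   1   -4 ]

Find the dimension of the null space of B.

1

Row reduce to echelon form.
R2 ← R2 − (4/5)·R1: [0, -6, 4, -18/5, -4/5]
R3 ← R3 − R1: [0, -4, 5, 3, 2]
R4 ← R4 + (7/5)·R1: [0, -4, 1, 4/5, -8/5]
R5 ← R5 + (3/5)·R1: [0, 3, -3, 11/5, -2/5]
R3 ← R3 − (2/3)·R2: [0, 0, 7/3, 27/5, 38/15]
R4 ← R4 − (2/3)·R2: [0, 0, -5/3, 16/5, -16/15]
R5 ← R5 + (1/2)·R2: [0, 0, -1, 2/5, -4/5]
R4 ← R4 + (5/7)·R3: [0, 0, 0, 247/35, 26/35]
R5 ← R5 + (3/7)·R3: [0, 0, 0, 19/7, 2/7]
R5 ← R5 − (5/13)·R4: [0, 0, 0, 0, 0]
4 nonzero rows, so rank(B) = 4.
B has 5 columns; by rank–nullity, nullity = 5 − 4 = 1.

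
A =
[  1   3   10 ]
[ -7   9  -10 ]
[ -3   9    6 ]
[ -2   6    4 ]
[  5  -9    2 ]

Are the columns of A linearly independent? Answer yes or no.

Row reduce A to echelon form.
R2 ← R2 + (7)·R1: [0, 30, 60]
R3 ← R3 + (3)·R1: [0, 18, 36]
R4 ← R4 + (2)·R1: [0, 12, 24]
R5 ← R5 − (5)·R1: [0, -24, -48]
R3 ← R3 − (3/5)·R2: [0, 0, 0]
R4 ← R4 − (2/5)·R2: [0, 0, 0]
R5 ← R5 + (4/5)·R2: [0, 0, 0]
2 pivots among 3 columns.
Only 2 < 3 pivot columns, so the columns are linearly dependent.

no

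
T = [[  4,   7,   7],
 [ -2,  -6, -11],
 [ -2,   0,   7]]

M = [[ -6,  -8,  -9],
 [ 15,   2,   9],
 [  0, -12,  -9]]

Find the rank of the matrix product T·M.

First compute TM:
[[ 81, -102, -36],
 [-78, 136,  63],
 [ 12, -68, -45]]
Now row reduce the product.
R2 ← R2 + (26/27)·R1: [0, 340/9, 85/3]
R3 ← R3 − (4/27)·R1: [0, -476/9, -119/3]
R3 ← R3 + (7/5)·R2: [0, 0, 0]
2 nonzero rows, so rank(TM) = 2.

2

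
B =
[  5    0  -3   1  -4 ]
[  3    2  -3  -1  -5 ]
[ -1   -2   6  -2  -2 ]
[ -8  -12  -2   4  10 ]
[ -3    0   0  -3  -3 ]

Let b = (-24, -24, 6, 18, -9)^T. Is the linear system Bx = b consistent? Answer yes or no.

Row reduce the augmented matrix [B | b].
R2 ← R2 − (3/5)·R1: [0, 2, -6/5, -8/5, -13/5, -48/5]
R3 ← R3 + (1/5)·R1: [0, -2, 27/5, -9/5, -14/5, 6/5]
R4 ← R4 + (8/5)·R1: [0, -12, -34/5, 28/5, 18/5, -102/5]
R5 ← R5 + (3/5)·R1: [0, 0, -9/5, -12/5, -27/5, -117/5]
R3 ← R3 + R2: [0, 0, 21/5, -17/5, -27/5, -42/5]
R4 ← R4 + (6)·R2: [0, 0, -14, -4, -12, -78]
R4 ← R4 + (10/3)·R3: [0, 0, 0, -46/3, -30, -106]
R5 ← R5 + (3/7)·R3: [0, 0, 0, -27/7, -54/7, -27]
R5 ← R5 − (81/322)·R4: [0, 0, 0, 0, -27/161, -54/161]
The echelon form has 5 nonzero rows, and every pivot lies in the first 5 columns, so rank(B) = rank([B|b]) = 5.
The system is consistent.

yes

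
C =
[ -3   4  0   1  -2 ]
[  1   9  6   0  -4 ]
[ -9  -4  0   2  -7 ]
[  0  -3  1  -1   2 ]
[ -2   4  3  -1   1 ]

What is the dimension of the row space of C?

Row reduce to echelon form.
R2 ← R2 + (1/3)·R1: [0, 31/3, 6, 1/3, -14/3]
R3 ← R3 − (3)·R1: [0, -16, 0, -1, -1]
R5 ← R5 − (2/3)·R1: [0, 4/3, 3, -5/3, 7/3]
R3 ← R3 + (48/31)·R2: [0, 0, 288/31, -15/31, -255/31]
R4 ← R4 + (9/31)·R2: [0, 0, 85/31, -28/31, 20/31]
R5 ← R5 − (4/31)·R2: [0, 0, 69/31, -53/31, 91/31]
R4 ← R4 − (85/288)·R3: [0, 0, 0, -73/96, 295/96]
R5 ← R5 − (23/96)·R3: [0, 0, 0, -51/32, 157/32]
R5 ← R5 − (153/73)·R4: [0, 0, 0, 0, -112/73]
Echelon form has 5 nonzero rows, so rank(C) = 5.
The row space has dimension equal to the rank: 5.

5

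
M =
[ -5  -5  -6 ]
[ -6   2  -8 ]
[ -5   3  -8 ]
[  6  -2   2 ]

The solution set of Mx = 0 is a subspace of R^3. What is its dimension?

0

Row reduce to echelon form.
R2 ← R2 − (6/5)·R1: [0, 8, -4/5]
R3 ← R3 − R1: [0, 8, -2]
R4 ← R4 + (6/5)·R1: [0, -8, -26/5]
R3 ← R3 − R2: [0, 0, -6/5]
R4 ← R4 + R2: [0, 0, -6]
R4 ← R4 − (5)·R3: [0, 0, 0]
3 nonzero rows, so rank(M) = 3.
M has 3 columns; by rank–nullity, nullity = 3 − 3 = 0.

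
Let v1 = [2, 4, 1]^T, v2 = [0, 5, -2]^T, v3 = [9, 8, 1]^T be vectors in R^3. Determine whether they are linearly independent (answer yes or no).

Form the matrix with these vectors as rows and row reduce.
R3 ← R3 − (9/2)·R1: [0, -10, -7/2]
R3 ← R3 + (2)·R2: [0, 0, -15/2]
3 nonzero rows, so the 3 vectors span a space of dimension 3.
Since 3 = 3, the vectors are linearly independent.

yes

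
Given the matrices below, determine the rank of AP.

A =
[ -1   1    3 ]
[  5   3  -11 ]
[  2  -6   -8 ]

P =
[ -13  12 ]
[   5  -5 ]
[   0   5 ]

2

First compute AP:
[[ 18,  -2],
 [-50, -10],
 [-56,  14]]
Now row reduce the product.
R2 ← R2 + (25/9)·R1: [0, -140/9]
R3 ← R3 + (28/9)·R1: [0, 70/9]
R3 ← R3 + (1/2)·R2: [0, 0]
2 nonzero rows, so rank(AP) = 2.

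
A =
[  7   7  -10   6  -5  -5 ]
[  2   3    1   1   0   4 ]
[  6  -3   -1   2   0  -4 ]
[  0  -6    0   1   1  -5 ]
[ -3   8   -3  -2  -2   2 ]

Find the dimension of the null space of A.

1

Row reduce to echelon form.
R2 ← R2 − (2/7)·R1: [0, 1, 27/7, -5/7, 10/7, 38/7]
R3 ← R3 − (6/7)·R1: [0, -9, 53/7, -22/7, 30/7, 2/7]
R5 ← R5 + (3/7)·R1: [0, 11, -51/7, 4/7, -29/7, -1/7]
R3 ← R3 + (9)·R2: [0, 0, 296/7, -67/7, 120/7, 344/7]
R4 ← R4 + (6)·R2: [0, 0, 162/7, -23/7, 67/7, 193/7]
R5 ← R5 − (11)·R2: [0, 0, -348/7, 59/7, -139/7, -419/7]
R4 ← R4 − (81/148)·R3: [0, 0, 0, 289/148, 7/37, 25/37]
R5 ← R5 + (87/74)·R3: [0, 0, 0, -209/74, 11/37, -77/37]
R5 ← R5 + (418/289)·R4: [0, 0, 0, 0, 165/289, -319/289]
5 nonzero rows, so rank(A) = 5.
A has 6 columns; by rank–nullity, nullity = 6 − 5 = 1.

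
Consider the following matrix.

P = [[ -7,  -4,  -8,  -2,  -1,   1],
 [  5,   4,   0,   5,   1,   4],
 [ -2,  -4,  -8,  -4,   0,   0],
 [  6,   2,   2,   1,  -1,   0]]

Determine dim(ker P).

2

Row reduce to echelon form.
R2 ← R2 + (5/7)·R1: [0, 8/7, -40/7, 25/7, 2/7, 33/7]
R3 ← R3 − (2/7)·R1: [0, -20/7, -40/7, -24/7, 2/7, -2/7]
R4 ← R4 + (6/7)·R1: [0, -10/7, -34/7, -5/7, -13/7, 6/7]
R3 ← R3 + (5/2)·R2: [0, 0, -20, 11/2, 1, 23/2]
R4 ← R4 + (5/4)·R2: [0, 0, -12, 15/4, -3/2, 27/4]
R4 ← R4 − (3/5)·R3: [0, 0, 0, 9/20, -21/10, -3/20]
4 nonzero rows, so rank(P) = 4.
P has 6 columns; by rank–nullity, nullity = 6 − 4 = 2.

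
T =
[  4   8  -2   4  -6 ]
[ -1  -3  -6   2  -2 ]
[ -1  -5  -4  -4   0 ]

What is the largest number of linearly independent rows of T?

Row reduce to echelon form.
R2 ← R2 + (1/4)·R1: [0, -1, -13/2, 3, -7/2]
R3 ← R3 + (1/4)·R1: [0, -3, -9/2, -3, -3/2]
R3 ← R3 − (3)·R2: [0, 0, 15, -12, 9]
Echelon form has 3 nonzero rows, so rank(T) = 3.
The rank gives the maximum number of linearly independent rows: 3.

3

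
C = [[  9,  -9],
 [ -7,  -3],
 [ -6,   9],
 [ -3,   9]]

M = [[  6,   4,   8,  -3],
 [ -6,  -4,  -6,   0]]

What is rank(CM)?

First compute CM:
[[108,  72, 126, -27],
 [-24, -16, -38,  21],
 [-90, -60, -102,  18],
 [-72, -48, -78,   9]]
Now row reduce the product.
R2 ← R2 + (2/9)·R1: [0, 0, -10, 15]
R3 ← R3 + (5/6)·R1: [0, 0, 3, -9/2]
R4 ← R4 + (2/3)·R1: [0, 0, 6, -9]
R3 ← R3 + (3/10)·R2: [0, 0, 0, 0]
R4 ← R4 + (3/5)·R2: [0, 0, 0, 0]
2 nonzero rows, so rank(CM) = 2.

2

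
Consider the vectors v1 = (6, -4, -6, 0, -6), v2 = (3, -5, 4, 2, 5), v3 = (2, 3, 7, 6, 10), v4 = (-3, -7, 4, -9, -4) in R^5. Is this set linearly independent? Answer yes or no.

Form the matrix with these vectors as rows and row reduce.
R2 ← R2 − (1/2)·R1: [0, -3, 7, 2, 8]
R3 ← R3 − (1/3)·R1: [0, 13/3, 9, 6, 12]
R4 ← R4 + (1/2)·R1: [0, -9, 1, -9, -7]
R3 ← R3 + (13/9)·R2: [0, 0, 172/9, 80/9, 212/9]
R4 ← R4 − (3)·R2: [0, 0, -20, -15, -31]
R4 ← R4 + (45/43)·R3: [0, 0, 0, -245/43, -273/43]
4 nonzero rows, so the 4 vectors span a space of dimension 4.
Since 4 = 4, the vectors are linearly independent.

yes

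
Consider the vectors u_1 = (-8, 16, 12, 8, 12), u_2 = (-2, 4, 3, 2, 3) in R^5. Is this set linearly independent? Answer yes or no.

Form the matrix with these vectors as rows and row reduce.
R2 ← R2 − (1/4)·R1: [0, 0, 0, 0, 0]
1 nonzero row, so the 2 vectors span a space of dimension 1.
Since 1 < 2, the vectors are linearly dependent.

no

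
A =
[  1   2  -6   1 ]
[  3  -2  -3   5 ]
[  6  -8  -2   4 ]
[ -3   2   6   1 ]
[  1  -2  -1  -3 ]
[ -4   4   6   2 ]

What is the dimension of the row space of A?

Row reduce to echelon form.
R2 ← R2 − (3)·R1: [0, -8, 15, 2]
R3 ← R3 − (6)·R1: [0, -20, 34, -2]
R4 ← R4 + (3)·R1: [0, 8, -12, 4]
R5 ← R5 − R1: [0, -4, 5, -4]
R6 ← R6 + (4)·R1: [0, 12, -18, 6]
R3 ← R3 − (5/2)·R2: [0, 0, -7/2, -7]
R4 ← R4 + R2: [0, 0, 3, 6]
R5 ← R5 − (1/2)·R2: [0, 0, -5/2, -5]
R6 ← R6 + (3/2)·R2: [0, 0, 9/2, 9]
R4 ← R4 + (6/7)·R3: [0, 0, 0, 0]
R5 ← R5 − (5/7)·R3: [0, 0, 0, 0]
R6 ← R6 + (9/7)·R3: [0, 0, 0, 0]
Echelon form has 3 nonzero rows, so rank(A) = 3.
The row space has dimension equal to the rank: 3.

3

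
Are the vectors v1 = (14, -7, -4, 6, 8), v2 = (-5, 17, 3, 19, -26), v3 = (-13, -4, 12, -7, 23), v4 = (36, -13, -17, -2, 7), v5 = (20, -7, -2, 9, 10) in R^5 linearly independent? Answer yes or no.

Form the matrix with these vectors as rows and row reduce.
R2 ← R2 + (5/14)·R1: [0, 29/2, 11/7, 148/7, -162/7]
R3 ← R3 + (13/14)·R1: [0, -21/2, 58/7, -10/7, 213/7]
R4 ← R4 − (18/7)·R1: [0, 5, -47/7, -122/7, -95/7]
R5 ← R5 − (10/7)·R1: [0, 3, 26/7, 3/7, -10/7]
R3 ← R3 + (21/29)·R2: [0, 0, 1913/203, 2818/203, 2775/203]
R4 ← R4 − (10/29)·R2: [0, 0, -1473/203, -5018/203, -1135/203]
R5 ← R5 − (6/29)·R2: [0, 0, 688/203, -801/203, 682/203]
R4 ← R4 + (1473/1913)·R3: [0, 0, 0, -26840/1913, 9440/1913]
R5 ← R5 − (688/1913)·R3: [0, 0, 0, -17099/1913, -2978/1913]
R5 ← R5 − (17099/26840)·R4: [0, 0, 0, 0, -3154/671]
5 nonzero rows, so the 5 vectors span a space of dimension 5.
Since 5 = 5, the vectors are linearly independent.

yes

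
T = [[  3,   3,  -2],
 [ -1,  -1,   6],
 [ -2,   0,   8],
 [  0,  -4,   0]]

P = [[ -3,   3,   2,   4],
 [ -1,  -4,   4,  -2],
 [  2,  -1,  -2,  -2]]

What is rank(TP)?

2

First compute TP:
[[-16,  -1,  22,  10],
 [ 16,  -5, -18, -14],
 [ 22, -14, -20, -24],
 [  4,  16, -16,   8]]
Now row reduce the product.
R2 ← R2 + R1: [0, -6, 4, -4]
R3 ← R3 + (11/8)·R1: [0, -123/8, 41/4, -41/4]
R4 ← R4 + (1/4)·R1: [0, 63/4, -21/2, 21/2]
R3 ← R3 − (41/16)·R2: [0, 0, 0, 0]
R4 ← R4 + (21/8)·R2: [0, 0, 0, 0]
2 nonzero rows, so rank(TP) = 2.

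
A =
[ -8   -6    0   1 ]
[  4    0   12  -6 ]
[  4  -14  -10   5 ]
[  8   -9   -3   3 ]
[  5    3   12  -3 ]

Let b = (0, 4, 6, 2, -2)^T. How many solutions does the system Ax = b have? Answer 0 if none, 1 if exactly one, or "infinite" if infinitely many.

0

Row reduce the augmented matrix [A | b].
R2 ← R2 + (1/2)·R1: [0, -3, 12, -11/2, 4]
R3 ← R3 + (1/2)·R1: [0, -17, -10, 11/2, 6]
R4 ← R4 + R1: [0, -15, -3, 4, 2]
R5 ← R5 + (5/8)·R1: [0, -3/4, 12, -19/8, -2]
R3 ← R3 − (17/3)·R2: [0, 0, -78, 110/3, -50/3]
R4 ← R4 − (5)·R2: [0, 0, -63, 63/2, -18]
R5 ← R5 − (1/4)·R2: [0, 0, 9, -1, -3]
R4 ← R4 − (21/26)·R3: [0, 0, 0, 49/26, -59/13]
R5 ← R5 + (3/26)·R3: [0, 0, 0, 42/13, -64/13]
R5 ← R5 − (12/7)·R4: [0, 0, 0, 0, 20/7]
The echelon form has 5 nonzero rows; the last pivot sits in the augmented column, so rank(A) = 4 but rank([A|b]) = 5.
Since the ranks differ, the system is inconsistent.
It has no solutions.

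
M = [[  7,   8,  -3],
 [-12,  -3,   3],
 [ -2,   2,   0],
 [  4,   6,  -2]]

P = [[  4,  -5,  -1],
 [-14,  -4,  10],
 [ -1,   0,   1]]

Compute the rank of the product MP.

2

First compute MP:
[[-81, -67,  70],
 [ -9,  72, -15],
 [-36,   2,  22],
 [-66, -44,  54]]
Now row reduce the product.
R2 ← R2 − (1/9)·R1: [0, 715/9, -205/9]
R3 ← R3 − (4/9)·R1: [0, 286/9, -82/9]
R4 ← R4 − (22/27)·R1: [0, 286/27, -82/27]
R3 ← R3 − (2/5)·R2: [0, 0, 0]
R4 ← R4 − (2/15)·R2: [0, 0, 0]
2 nonzero rows, so rank(MP) = 2.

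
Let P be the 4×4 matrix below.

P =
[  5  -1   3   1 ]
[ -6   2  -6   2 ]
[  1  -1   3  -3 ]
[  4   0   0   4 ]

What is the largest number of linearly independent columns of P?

2

Row reduce to echelon form.
R2 ← R2 + (6/5)·R1: [0, 4/5, -12/5, 16/5]
R3 ← R3 − (1/5)·R1: [0, -4/5, 12/5, -16/5]
R4 ← R4 − (4/5)·R1: [0, 4/5, -12/5, 16/5]
R3 ← R3 + R2: [0, 0, 0, 0]
R4 ← R4 − R2: [0, 0, 0, 0]
Echelon form has 2 nonzero rows, so rank(P) = 2.
The rank gives the maximum number of linearly independent columns: 2.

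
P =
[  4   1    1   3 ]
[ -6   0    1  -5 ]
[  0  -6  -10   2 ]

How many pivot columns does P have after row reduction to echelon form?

Row reduce to echelon form.
R2 ← R2 + (3/2)·R1: [0, 3/2, 5/2, -1/2]
R3 ← R3 + (4)·R2: [0, 0, 0, 0]
Echelon form has 2 nonzero rows, so rank(P) = 2.
Each nonzero row contributes one pivot column: 2 pivot columns.

2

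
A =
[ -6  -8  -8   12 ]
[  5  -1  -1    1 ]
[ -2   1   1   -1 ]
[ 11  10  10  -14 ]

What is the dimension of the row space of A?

Row reduce to echelon form.
R2 ← R2 + (5/6)·R1: [0, -23/3, -23/3, 11]
R3 ← R3 − (1/3)·R1: [0, 11/3, 11/3, -5]
R4 ← R4 + (11/6)·R1: [0, -14/3, -14/3, 8]
R3 ← R3 + (11/23)·R2: [0, 0, 0, 6/23]
R4 ← R4 − (14/23)·R2: [0, 0, 0, 30/23]
R4 ← R4 − (5)·R3: [0, 0, 0, 0]
Echelon form has 3 nonzero rows, so rank(A) = 3.
The row space has dimension equal to the rank: 3.

3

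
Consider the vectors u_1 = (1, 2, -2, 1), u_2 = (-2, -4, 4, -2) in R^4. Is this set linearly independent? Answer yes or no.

no

Form the matrix with these vectors as rows and row reduce.
R2 ← R2 + (2)·R1: [0, 0, 0, 0]
1 nonzero row, so the 2 vectors span a space of dimension 1.
Since 1 < 2, the vectors are linearly dependent.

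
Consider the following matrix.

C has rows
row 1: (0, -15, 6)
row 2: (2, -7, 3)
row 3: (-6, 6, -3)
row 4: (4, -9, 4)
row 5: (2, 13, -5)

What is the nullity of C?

1

Row reduce to echelon form.
Swap R1 ↔ R2
R3 ← R3 + (3)·R1: [0, -15, 6]
R4 ← R4 − (2)·R1: [0, 5, -2]
R5 ← R5 − R1: [0, 20, -8]
R3 ← R3 − R2: [0, 0, 0]
R4 ← R4 + (1/3)·R2: [0, 0, 0]
R5 ← R5 + (4/3)·R2: [0, 0, 0]
2 nonzero rows, so rank(C) = 2.
C has 3 columns; by rank–nullity, nullity = 3 − 2 = 1.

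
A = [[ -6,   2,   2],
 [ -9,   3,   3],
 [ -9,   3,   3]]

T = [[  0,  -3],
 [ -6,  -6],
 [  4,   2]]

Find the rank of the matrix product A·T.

First compute AT:
[[ -4,  10],
 [ -6,  15],
 [ -6,  15]]
Now row reduce the product.
R2 ← R2 − (3/2)·R1: [0, 0]
R3 ← R3 − (3/2)·R1: [0, 0]
1 nonzero row, so rank(AT) = 1.

1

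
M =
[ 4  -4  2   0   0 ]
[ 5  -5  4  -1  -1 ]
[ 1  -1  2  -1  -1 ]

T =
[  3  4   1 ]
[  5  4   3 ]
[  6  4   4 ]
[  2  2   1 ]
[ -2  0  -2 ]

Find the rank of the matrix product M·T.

First compute MT:
[[  4,   8,   0],
 [ 14,  14,   7],
 [ 10,   6,   7]]
Now row reduce the product.
R2 ← R2 − (7/2)·R1: [0, -14, 7]
R3 ← R3 − (5/2)·R1: [0, -14, 7]
R3 ← R3 − R2: [0, 0, 0]
2 nonzero rows, so rank(MT) = 2.

2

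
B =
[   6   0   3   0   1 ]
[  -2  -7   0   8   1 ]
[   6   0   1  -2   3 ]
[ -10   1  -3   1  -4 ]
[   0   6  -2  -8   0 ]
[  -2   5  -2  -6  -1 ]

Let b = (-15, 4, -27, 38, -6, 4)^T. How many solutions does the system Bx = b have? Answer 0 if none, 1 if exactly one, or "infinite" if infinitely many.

infinite

Row reduce the augmented matrix [B | b].
R2 ← R2 + (1/3)·R1: [0, -7, 1, 8, 4/3, -1]
R3 ← R3 − R1: [0, 0, -2, -2, 2, -12]
R4 ← R4 + (5/3)·R1: [0, 1, 2, 1, -7/3, 13]
R6 ← R6 + (1/3)·R1: [0, 5, -1, -6, -2/3, -1]
R4 ← R4 + (1/7)·R2: [0, 0, 15/7, 15/7, -15/7, 90/7]
R5 ← R5 + (6/7)·R2: [0, 0, -8/7, -8/7, 8/7, -48/7]
R6 ← R6 + (5/7)·R2: [0, 0, -2/7, -2/7, 2/7, -12/7]
R4 ← R4 + (15/14)·R3: [0, 0, 0, 0, 0, 0]
R5 ← R5 − (4/7)·R3: [0, 0, 0, 0, 0, 0]
R6 ← R6 − (1/7)·R3: [0, 0, 0, 0, 0, 0]
The echelon form has 3 nonzero rows, and every pivot lies in the first 5 columns, so rank(B) = rank([B|b]) = 3.
The system is consistent.
rank = 3 < 5 unknowns, so there are infinitely many solutions.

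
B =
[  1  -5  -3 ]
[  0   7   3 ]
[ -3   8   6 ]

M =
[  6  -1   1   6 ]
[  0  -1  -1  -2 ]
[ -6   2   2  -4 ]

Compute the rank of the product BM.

2

First compute BM:
[[ 24,  -2,   0,  28],
 [-18,  -1,  -1, -26],
 [-54,   7,   1, -58]]
Now row reduce the product.
R2 ← R2 + (3/4)·R1: [0, -5/2, -1, -5]
R3 ← R3 + (9/4)·R1: [0, 5/2, 1, 5]
R3 ← R3 + R2: [0, 0, 0, 0]
2 nonzero rows, so rank(BM) = 2.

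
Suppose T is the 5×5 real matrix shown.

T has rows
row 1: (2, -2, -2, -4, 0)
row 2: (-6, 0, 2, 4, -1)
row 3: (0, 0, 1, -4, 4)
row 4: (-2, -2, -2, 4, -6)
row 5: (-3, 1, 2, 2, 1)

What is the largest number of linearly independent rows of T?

3

Row reduce to echelon form.
R2 ← R2 + (3)·R1: [0, -6, -4, -8, -1]
R4 ← R4 + R1: [0, -4, -4, 0, -6]
R5 ← R5 + (3/2)·R1: [0, -2, -1, -4, 1]
R4 ← R4 − (2/3)·R2: [0, 0, -4/3, 16/3, -16/3]
R5 ← R5 − (1/3)·R2: [0, 0, 1/3, -4/3, 4/3]
R4 ← R4 + (4/3)·R3: [0, 0, 0, 0, 0]
R5 ← R5 − (1/3)·R3: [0, 0, 0, 0, 0]
Echelon form has 3 nonzero rows, so rank(T) = 3.
The rank gives the maximum number of linearly independent rows: 3.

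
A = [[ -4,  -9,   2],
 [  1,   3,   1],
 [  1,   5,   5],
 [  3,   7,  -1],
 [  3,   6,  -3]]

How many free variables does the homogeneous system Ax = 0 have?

Row reduce to echelon form.
R2 ← R2 + (1/4)·R1: [0, 3/4, 3/2]
R3 ← R3 + (1/4)·R1: [0, 11/4, 11/2]
R4 ← R4 + (3/4)·R1: [0, 1/4, 1/2]
R5 ← R5 + (3/4)·R1: [0, -3/4, -3/2]
R3 ← R3 − (11/3)·R2: [0, 0, 0]
R4 ← R4 − (1/3)·R2: [0, 0, 0]
R5 ← R5 + R2: [0, 0, 0]
2 nonzero rows, so rank(A) = 2.
A has 3 columns; by rank–nullity, nullity = 3 − 2 = 1.

1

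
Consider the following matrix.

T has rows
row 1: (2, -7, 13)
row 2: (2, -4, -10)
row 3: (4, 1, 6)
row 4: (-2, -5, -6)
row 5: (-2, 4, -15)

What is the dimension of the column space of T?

Row reduce to echelon form.
R2 ← R2 − R1: [0, 3, -23]
R3 ← R3 − (2)·R1: [0, 15, -20]
R4 ← R4 + R1: [0, -12, 7]
R5 ← R5 + R1: [0, -3, -2]
R3 ← R3 − (5)·R2: [0, 0, 95]
R4 ← R4 + (4)·R2: [0, 0, -85]
R5 ← R5 + R2: [0, 0, -25]
R4 ← R4 + (17/19)·R3: [0, 0, 0]
R5 ← R5 + (5/19)·R3: [0, 0, 0]
Echelon form has 3 nonzero rows, so rank(T) = 3.
The column space has dimension equal to the rank: 3.

3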